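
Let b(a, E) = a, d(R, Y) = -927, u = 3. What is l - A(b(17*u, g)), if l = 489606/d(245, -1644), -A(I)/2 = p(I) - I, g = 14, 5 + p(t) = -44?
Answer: -225002/309 ≈ -728.16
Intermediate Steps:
p(t) = -49 (p(t) = -5 - 44 = -49)
A(I) = 98 + 2*I (A(I) = -2*(-49 - I) = 98 + 2*I)
l = -163202/309 (l = 489606/(-927) = 489606*(-1/927) = -163202/309 ≈ -528.16)
l - A(b(17*u, g)) = -163202/309 - (98 + 2*(17*3)) = -163202/309 - (98 + 2*51) = -163202/309 - (98 + 102) = -163202/309 - 1*200 = -163202/309 - 200 = -225002/309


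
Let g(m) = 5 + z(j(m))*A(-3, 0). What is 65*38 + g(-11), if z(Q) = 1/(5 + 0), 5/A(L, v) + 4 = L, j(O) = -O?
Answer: 17324/7 ≈ 2474.9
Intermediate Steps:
A(L, v) = 5/(-4 + L)
z(Q) = ⅕ (z(Q) = 1/5 = ⅕)
g(m) = 34/7 (g(m) = 5 + (5/(-4 - 3))/5 = 5 + (5/(-7))/5 = 5 + (5*(-⅐))/5 = 5 + (⅕)*(-5/7) = 5 - ⅐ = 34/7)
65*38 + g(-11) = 65*38 + 34/7 = 2470 + 34/7 = 17324/7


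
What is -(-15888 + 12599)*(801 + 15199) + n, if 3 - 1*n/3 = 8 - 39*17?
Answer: 52625974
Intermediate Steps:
n = 1974 (n = 9 - 3*(8 - 39*17) = 9 - 3*(8 - 663) = 9 - 3*(-655) = 9 + 1965 = 1974)
-(-15888 + 12599)*(801 + 15199) + n = -(-15888 + 12599)*(801 + 15199) + 1974 = -(-3289)*16000 + 1974 = -1*(-52624000) + 1974 = 52624000 + 1974 = 52625974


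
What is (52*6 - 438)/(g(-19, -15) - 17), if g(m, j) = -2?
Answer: 126/19 ≈ 6.6316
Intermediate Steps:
(52*6 - 438)/(g(-19, -15) - 17) = (52*6 - 438)/(-2 - 17) = (312 - 438)/(-19) = -126*(-1/19) = 126/19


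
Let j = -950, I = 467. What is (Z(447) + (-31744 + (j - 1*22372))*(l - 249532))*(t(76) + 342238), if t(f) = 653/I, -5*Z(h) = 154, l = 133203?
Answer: 5119038686524069384/2335 ≈ 2.1923e+15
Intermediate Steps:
Z(h) = -154/5 (Z(h) = -⅕*154 = -154/5)
t(f) = 653/467
(Z(447) + (-31744 + (j - 1*22372))*(l - 249532))*(t(76) + 342238) = (-154/5 + (-31744 + (-950 - 1*22372))*(133203 - 249532))*(653/467 + 342238) = (-154/5 + (-31744 + (-950 - 22372))*(-116329))*(159825799/467) = (-154/5 + (-31744 - 23322)*(-116329))*(159825799/467) = (-154/5 - 55066*(-116329))*(159825799/467) = (-154/5 + 6405772714)*(159825799/467) = (32028863416/5)*(159825799/467) = 5119038686524069384/2335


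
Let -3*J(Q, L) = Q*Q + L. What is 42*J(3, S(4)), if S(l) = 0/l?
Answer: -126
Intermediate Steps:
S(l) = 0
J(Q, L) = -L/3 - Q²/3 (J(Q, L) = -(Q*Q + L)/3 = -(Q² + L)/3 = -(L + Q²)/3 = -L/3 - Q²/3)
42*J(3, S(4)) = 42*(-⅓*0 - ⅓*3²) = 42*(0 - ⅓*9) = 42*(0 - 3) = 42*(-3) = -126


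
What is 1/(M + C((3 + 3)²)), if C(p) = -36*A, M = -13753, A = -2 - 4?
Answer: -1/13537 ≈ -7.3872e-5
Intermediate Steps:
A = -6
C(p) = 216 (C(p) = -36*(-6) = 216)
1/(M + C((3 + 3)²)) = 1/(-13753 + 216) = 1/(-13537) = -1/13537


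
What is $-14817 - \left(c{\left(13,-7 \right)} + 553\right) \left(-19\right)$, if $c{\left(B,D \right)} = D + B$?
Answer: $-4196$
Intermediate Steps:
$c{\left(B,D \right)} = B + D$
$-14817 - \left(c{\left(13,-7 \right)} + 553\right) \left(-19\right) = -14817 - \left(\left(13 - 7\right) + 553\right) \left(-19\right) = -14817 - \left(6 + 553\right) \left(-19\right) = -14817 - 559 \left(-19\right) = -14817 - -10621 = -14817 + 10621 = -4196$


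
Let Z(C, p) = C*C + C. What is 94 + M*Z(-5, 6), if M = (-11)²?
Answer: 2514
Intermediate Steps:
Z(C, p) = C + C² (Z(C, p) = C² + C = C + C²)
M = 121
94 + M*Z(-5, 6) = 94 + 121*(-5*(1 - 5)) = 94 + 121*(-5*(-4)) = 94 + 121*20 = 94 + 2420 = 2514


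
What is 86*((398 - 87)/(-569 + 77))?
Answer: -13373/246 ≈ -54.362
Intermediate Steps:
86*((398 - 87)/(-569 + 77)) = 86*(311/(-492)) = 86*(311*(-1/492)) = 86*(-311/492) = -13373/246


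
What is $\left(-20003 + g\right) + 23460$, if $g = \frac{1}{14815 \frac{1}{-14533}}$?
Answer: $\frac{51200922}{14815} \approx 3456.0$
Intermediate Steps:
$g = - \frac{14533}{14815}$ ($g = \frac{1}{14815 \left(- \frac{1}{14533}\right)} = \frac{1}{- \frac{14815}{14533}} = - \frac{14533}{14815} \approx -0.98097$)
$\left(-20003 + g\right) + 23460 = \left(-20003 - \frac{14533}{14815}\right) + 23460 = - \frac{296358978}{14815} + 23460 = \frac{51200922}{14815}$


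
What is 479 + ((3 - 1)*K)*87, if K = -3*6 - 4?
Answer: -3349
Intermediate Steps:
K = -22 (K = -18 - 4 = -22)
479 + ((3 - 1)*K)*87 = 479 + ((3 - 1)*(-22))*87 = 479 + (2*(-22))*87 = 479 - 44*87 = 479 - 3828 = -3349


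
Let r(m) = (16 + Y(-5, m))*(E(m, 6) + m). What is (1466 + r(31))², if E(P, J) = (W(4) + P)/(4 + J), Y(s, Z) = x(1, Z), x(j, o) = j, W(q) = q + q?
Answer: 424071649/100 ≈ 4.2407e+6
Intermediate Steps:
W(q) = 2*q
Y(s, Z) = 1
E(P, J) = (8 + P)/(4 + J) (E(P, J) = (2*4 + P)/(4 + J) = (8 + P)/(4 + J))
r(m) = 68/5 + 187*m/10 (r(m) = (16 + 1)*((8 + m)/(4 + 6) + m) = 17*((8 + m)/10 + m) = 17*((⅘ + m/10) + m) = 17*(⅘ + 11*m/10) = 68/5 + 187*m/10)
(1466 + r(31))² = (1466 + (68/5 + (187/10)*31))² = (1466 + (68/5 + 5797/10))² = (1466 + 5933/10)² = (20593/10)² = 424071649/100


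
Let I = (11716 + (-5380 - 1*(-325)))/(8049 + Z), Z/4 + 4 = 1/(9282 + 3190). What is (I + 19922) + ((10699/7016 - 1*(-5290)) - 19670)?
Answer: 974303894923013/175729015320 ≈ 5544.4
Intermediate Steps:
Z = -49887/3118 (Z = -16 + 4/(9282 + 3190) = -16 + 4/12472 = -16 + 4*(1/12472) = -16 + 1/3118 = -49887/3118 ≈ -16.000)
I = 20768998/25046895 (I = (11716 + (-5380 - 1*(-325)))/(8049 - 49887/3118) = (11716 + (-5380 + 325))/(25046895/3118) = (11716 - 5055)*(3118/25046895) = 6661*(3118/25046895) = 20768998/25046895 ≈ 0.82920)
(I + 19922) + ((10699/7016 - 1*(-5290)) - 19670) = (20768998/25046895 + 19922) + ((10699/7016 - 1*(-5290)) - 19670) = 499005011188/25046895 + ((10699*(1/7016) + 5290) - 19670) = 499005011188/25046895 + ((10699/7016 + 5290) - 19670) = 499005011188/25046895 + (37125339/7016 - 19670) = 499005011188/25046895 - 100879381/7016 = 974303894923013/175729015320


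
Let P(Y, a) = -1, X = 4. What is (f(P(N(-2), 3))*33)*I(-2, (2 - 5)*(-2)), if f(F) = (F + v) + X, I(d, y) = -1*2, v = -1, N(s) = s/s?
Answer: -132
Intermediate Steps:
N(s) = 1
I(d, y) = -2
f(F) = 3 + F (f(F) = (F - 1) + 4 = (-1 + F) + 4 = 3 + F)
(f(P(N(-2), 3))*33)*I(-2, (2 - 5)*(-2)) = ((3 - 1)*33)*(-2) = (2*33)*(-2) = 66*(-2) = -132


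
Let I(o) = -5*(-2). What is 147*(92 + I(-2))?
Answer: 14994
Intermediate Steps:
I(o) = 10
147*(92 + I(-2)) = 147*(92 + 10) = 147*102 = 14994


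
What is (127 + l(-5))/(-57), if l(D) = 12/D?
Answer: -623/285 ≈ -2.1860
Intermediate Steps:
(127 + l(-5))/(-57) = (127 + 12/(-5))/(-57) = (127 + 12*(-⅕))*(-1/57) = (127 - 12/5)*(-1/57) = (623/5)*(-1/57) = -623/285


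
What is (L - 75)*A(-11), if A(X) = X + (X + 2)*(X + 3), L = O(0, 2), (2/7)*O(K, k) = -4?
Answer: -5429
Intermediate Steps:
O(K, k) = -14 (O(K, k) = (7/2)*(-4) = -14)
L = -14
A(X) = X + (2 + X)*(3 + X)
(L - 75)*A(-11) = (-14 - 75)*(6 + (-11)² + 6*(-11)) = -89*(6 + 121 - 66) = -89*61 = -5429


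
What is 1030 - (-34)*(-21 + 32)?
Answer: 1404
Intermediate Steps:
1030 - (-34)*(-21 + 32) = 1030 - (-34)*11 = 1030 - 1*(-374) = 1030 + 374 = 1404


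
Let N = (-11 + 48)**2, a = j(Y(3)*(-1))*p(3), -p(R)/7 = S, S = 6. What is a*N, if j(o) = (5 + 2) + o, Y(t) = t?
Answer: -229992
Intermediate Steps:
p(R) = -42 (p(R) = -7*6 = -42)
j(o) = 7 + o
a = -168 (a = (7 + 3*(-1))*(-42) = (7 - 3)*(-42) = 4*(-42) = -168)
N = 1369 (N = 37**2 = 1369)
a*N = -168*1369 = -229992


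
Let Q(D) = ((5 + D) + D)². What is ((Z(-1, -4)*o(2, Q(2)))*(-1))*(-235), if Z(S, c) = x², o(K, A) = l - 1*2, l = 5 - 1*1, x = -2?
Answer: 1880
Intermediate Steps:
Q(D) = (5 + 2*D)²
l = 4 (l = 5 - 1 = 4)
o(K, A) = 2 (o(K, A) = 4 - 1*2 = 4 - 2 = 2)
Z(S, c) = 4 (Z(S, c) = (-2)² = 4)
((Z(-1, -4)*o(2, Q(2)))*(-1))*(-235) = ((4*2)*(-1))*(-235) = (8*(-1))*(-235) = -8*(-235) = 1880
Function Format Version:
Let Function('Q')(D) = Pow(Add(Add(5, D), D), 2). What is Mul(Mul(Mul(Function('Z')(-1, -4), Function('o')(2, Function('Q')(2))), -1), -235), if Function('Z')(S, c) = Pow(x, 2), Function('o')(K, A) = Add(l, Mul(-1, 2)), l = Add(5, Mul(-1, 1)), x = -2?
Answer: 1880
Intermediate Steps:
Function('Q')(D) = Pow(Add(5, Mul(2, D)), 2)
l = 4 (l = Add(5, -1) = 4)
Function('o')(K, A) = 2 (Function('o')(K, A) = Add(4, Mul(-1, 2)) = Add(4, -2) = 2)
Function('Z')(S, c) = 4 (Function('Z')(S, c) = Pow(-2, 2) = 4)
Mul(Mul(Mul(Function('Z')(-1, -4), Function('o')(2, Function('Q')(2))), -1), -235) = Mul(Mul(Mul(4, 2), -1), -235) = Mul(Mul(8, -1), -235) = Mul(-8, -235) = 1880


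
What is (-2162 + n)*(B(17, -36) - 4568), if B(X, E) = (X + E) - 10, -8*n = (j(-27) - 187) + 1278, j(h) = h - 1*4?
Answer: 21095633/2 ≈ 1.0548e+7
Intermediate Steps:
j(h) = -4 + h (j(h) = h - 4 = -4 + h)
n = -265/2 (n = -(((-4 - 27) - 187) + 1278)/8 = -((-31 - 187) + 1278)/8 = -(-218 + 1278)/8 = -1/8*1060 = -265/2 ≈ -132.50)
B(X, E) = -10 + E + X (B(X, E) = (E + X) - 10 = -10 + E + X)
(-2162 + n)*(B(17, -36) - 4568) = (-2162 - 265/2)*((-10 - 36 + 17) - 4568) = -4589*(-29 - 4568)/2 = -4589/2*(-4597) = 21095633/2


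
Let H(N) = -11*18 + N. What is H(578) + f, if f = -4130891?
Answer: -4130511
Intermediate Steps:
H(N) = -198 + N
H(578) + f = (-198 + 578) - 4130891 = 380 - 4130891 = -4130511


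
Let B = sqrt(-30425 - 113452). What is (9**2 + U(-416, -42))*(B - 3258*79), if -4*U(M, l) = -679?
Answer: -129077073/2 + 1003*I*sqrt(143877)/4 ≈ -6.4539e+7 + 95112.0*I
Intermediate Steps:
U(M, l) = 679/4 (U(M, l) = -1/4*(-679) = 679/4)
B = I*sqrt(143877) (B = sqrt(-143877) = I*sqrt(143877) ≈ 379.31*I)
(9**2 + U(-416, -42))*(B - 3258*79) = (9**2 + 679/4)*(I*sqrt(143877) - 3258*79) = (81 + 679/4)*(I*sqrt(143877) - 257382) = 1003*(-257382 + I*sqrt(143877))/4 = -129077073/2 + 1003*I*sqrt(143877)/4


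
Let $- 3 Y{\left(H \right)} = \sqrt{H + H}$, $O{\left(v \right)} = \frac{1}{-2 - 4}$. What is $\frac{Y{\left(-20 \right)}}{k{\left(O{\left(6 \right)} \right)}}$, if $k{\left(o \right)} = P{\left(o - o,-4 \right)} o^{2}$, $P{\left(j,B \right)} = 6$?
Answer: $- 4 i \sqrt{10} \approx - 12.649 i$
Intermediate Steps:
$O{\left(v \right)} = - \frac{1}{6}$ ($O{\left(v \right)} = \frac{1}{-6} = - \frac{1}{6}$)
$Y{\left(H \right)} = - \frac{\sqrt{2} \sqrt{H}}{3}$ ($Y{\left(H \right)} = - \frac{\sqrt{H + H}}{3} = - \frac{\sqrt{2 H}}{3} = - \frac{\sqrt{2} \sqrt{H}}{3}$)
$k{\left(o \right)} = 6 o^{2}$
$\frac{Y{\left(-20 \right)}}{k{\left(O{\left(6 \right)} \right)}} = \frac{\left(- \frac{1}{3}\right) \sqrt{2} \sqrt{-20}}{6 \left(- \frac{1}{6}\right)^{2}} = \frac{\left(- \frac{1}{3}\right) \sqrt{2} \cdot 2 i \sqrt{5}}{6 \cdot \frac{1}{36}} = - \frac{2 i \sqrt{10}}{3} \frac{1}{\frac{1}{6}} = - \frac{2 i \sqrt{10}}{3} \cdot 6 = - 4 i \sqrt{10}$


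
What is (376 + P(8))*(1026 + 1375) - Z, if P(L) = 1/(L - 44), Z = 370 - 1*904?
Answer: 32516759/36 ≈ 9.0324e+5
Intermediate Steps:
Z = -534 (Z = 370 - 904 = -534)
P(L) = 1/(-44 + L)
(376 + P(8))*(1026 + 1375) - Z = (376 + 1/(-44 + 8))*(1026 + 1375) - 1*(-534) = (376 + 1/(-36))*2401 + 534 = (376 - 1/36)*2401 + 534 = (13535/36)*2401 + 534 = 32497535/36 + 534 = 32516759/36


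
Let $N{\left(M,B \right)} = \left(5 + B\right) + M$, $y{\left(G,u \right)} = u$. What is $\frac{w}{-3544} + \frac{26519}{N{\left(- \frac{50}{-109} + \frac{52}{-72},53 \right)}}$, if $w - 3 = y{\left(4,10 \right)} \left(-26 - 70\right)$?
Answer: $\frac{184503713235}{401460776} \approx 459.58$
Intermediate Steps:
$N{\left(M,B \right)} = 5 + B + M$
$w = -957$ ($w = 3 + 10 \left(-26 - 70\right) = 3 + 10 \left(-96\right) = 3 - 960 = -957$)
$\frac{w}{-3544} + \frac{26519}{N{\left(- \frac{50}{-109} + \frac{52}{-72},53 \right)}} = - \frac{957}{-3544} + \frac{26519}{5 + 53 + \left(- \frac{50}{-109} + \frac{52}{-72}\right)} = \left(-957\right) \left(- \frac{1}{3544}\right) + \frac{26519}{5 + 53 + \left(\left(-50\right) \left(- \frac{1}{109}\right) + 52 \left(- \frac{1}{72}\right)\right)} = \frac{957}{3544} + \frac{26519}{5 + 53 + \left(\frac{50}{109} - \frac{13}{18}\right)} = \frac{957}{3544} + \frac{26519}{5 + 53 - \frac{517}{1962}} = \frac{957}{3544} + \frac{26519}{\frac{113279}{1962}} = \frac{957}{3544} + 26519 \cdot \frac{1962}{113279} = \frac{957}{3544} + \frac{52030278}{113279} = \frac{184503713235}{401460776}$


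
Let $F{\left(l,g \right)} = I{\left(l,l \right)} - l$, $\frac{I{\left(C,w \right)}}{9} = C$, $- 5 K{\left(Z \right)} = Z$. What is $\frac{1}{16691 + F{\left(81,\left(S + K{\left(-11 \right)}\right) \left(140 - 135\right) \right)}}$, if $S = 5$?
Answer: $\frac{1}{17339} \approx 5.7673 \cdot 10^{-5}$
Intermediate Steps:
$K{\left(Z \right)} = - \frac{Z}{5}$
$I{\left(C,w \right)} = 9 C$
$F{\left(l,g \right)} = 8 l$ ($F{\left(l,g \right)} = 9 l - l = 8 l$)
$\frac{1}{16691 + F{\left(81,\left(S + K{\left(-11 \right)}\right) \left(140 - 135\right) \right)}} = \frac{1}{16691 + 8 \cdot 81} = \frac{1}{16691 + 648} = \frac{1}{17339}$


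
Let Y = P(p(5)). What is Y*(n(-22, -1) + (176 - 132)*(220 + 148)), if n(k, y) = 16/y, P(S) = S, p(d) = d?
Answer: 80880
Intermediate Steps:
Y = 5
Y*(n(-22, -1) + (176 - 132)*(220 + 148)) = 5*(16/(-1) + (176 - 132)*(220 + 148)) = 5*(16*(-1) + 44*368) = 5*(-16 + 16192) = 5*16176 = 80880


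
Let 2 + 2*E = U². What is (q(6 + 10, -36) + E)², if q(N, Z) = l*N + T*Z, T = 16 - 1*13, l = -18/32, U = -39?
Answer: 1651225/4 ≈ 4.1281e+5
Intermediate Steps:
l = -9/16 (l = -18*1/32 = -9/16 ≈ -0.56250)
T = 3 (T = 16 - 13 = 3)
q(N, Z) = 3*Z - 9*N/16 (q(N, Z) = -9*N/16 + 3*Z = 3*Z - 9*N/16)
E = 1519/2 (E = -1 + (½)*(-39)² = -1 + (½)*1521 = -1 + 1521/2 = 1519/2 ≈ 759.50)
(q(6 + 10, -36) + E)² = ((3*(-36) - 9*(6 + 10)/16) + 1519/2)² = ((-108 - 9/16*16) + 1519/2)² = ((-108 - 9) + 1519/2)² = (-117 + 1519/2)² = (1285/2)² = 1651225/4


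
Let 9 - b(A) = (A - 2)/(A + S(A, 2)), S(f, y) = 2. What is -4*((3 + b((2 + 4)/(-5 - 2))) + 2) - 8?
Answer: -74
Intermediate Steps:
b(A) = 9 - (-2 + A)/(2 + A) (b(A) = 9 - (A - 2)/(A + 2) = 9 - (-2 + A)/(2 + A))
-4*((3 + b((2 + 4)/(-5 - 2))) + 2) - 8 = -4*((3 + 4*(5 + 2*((2 + 4)/(-5 - 2)))/(2 + (2 + 4)/(-5 - 2))) + 2) - 8 = -4*((3 + 4*(5 + 2*(6/(-7)))/(2 + 6/(-7))) + 2) - 8 = -4*((3 + 4*(5 + 2*(6*(-1/7)))/(2 + 6*(-1/7))) + 2) - 8 = -4*((3 + 4*(5 + 2*(-6/7))/(2 - 6/7)) + 2) - 8 = -4*((3 + 4*(5 - 12/7)/(8/7)) + 2) - 8 = -4*((3 + 4*(7/8)*(23/7)) + 2) - 8 = -4*((3 + 23/2) + 2) - 8 = -4*(29/2 + 2) - 8 = -4*33/2 - 8 = -66 - 8 = -74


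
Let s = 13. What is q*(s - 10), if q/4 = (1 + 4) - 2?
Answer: 36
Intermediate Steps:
q = 12 (q = 4*((1 + 4) - 2) = 4*(5 - 2) = 4*3 = 12)
q*(s - 10) = 12*(13 - 10) = 12*3 = 36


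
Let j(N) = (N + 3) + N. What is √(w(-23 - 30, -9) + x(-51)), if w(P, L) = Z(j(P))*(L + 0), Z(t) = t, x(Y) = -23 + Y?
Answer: √853 ≈ 29.206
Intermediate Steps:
j(N) = 3 + 2*N (j(N) = (3 + N) + N = 3 + 2*N)
w(P, L) = L*(3 + 2*P) (w(P, L) = (3 + 2*P)*(L + 0) = (3 + 2*P)*L = L*(3 + 2*P))
√(w(-23 - 30, -9) + x(-51)) = √(-9*(3 + 2*(-23 - 30)) + (-23 - 51)) = √(-9*(3 + 2*(-53)) - 74) = √(-9*(3 - 106) - 74) = √(-9*(-103) - 74) = √(927 - 74) = √853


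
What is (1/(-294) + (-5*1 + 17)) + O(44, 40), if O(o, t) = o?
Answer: 16463/294 ≈ 55.997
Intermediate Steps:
(1/(-294) + (-5*1 + 17)) + O(44, 40) = (1/(-294) + (-5*1 + 17)) + 44 = (-1/294 + (-5 + 17)) + 44 = (-1/294 + 12) + 44 = 3527/294 + 44 = 16463/294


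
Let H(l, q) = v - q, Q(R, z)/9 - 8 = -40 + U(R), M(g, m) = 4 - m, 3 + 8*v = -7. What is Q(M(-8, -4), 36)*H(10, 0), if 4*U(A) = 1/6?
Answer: 11505/32 ≈ 359.53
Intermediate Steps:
U(A) = 1/24 (U(A) = (1/6)/4 = (1*(1/6))/4 = (1/4)*(1/6) = 1/24)
v = -5/4 (v = -3/8 + (1/8)*(-7) = -3/8 - 7/8 = -5/4 ≈ -1.2500)
Q(R, z) = -2301/8 (Q(R, z) = 72 + 9*(-40 + 1/24) = 72 + 9*(-959/24) = 72 - 2877/8 = -2301/8)
H(l, q) = -5/4 - q
Q(M(-8, -4), 36)*H(10, 0) = -2301*(-5/4 - 1*0)/8 = -2301*(-5/4 + 0)/8 = -2301/8*(-5/4) = 11505/32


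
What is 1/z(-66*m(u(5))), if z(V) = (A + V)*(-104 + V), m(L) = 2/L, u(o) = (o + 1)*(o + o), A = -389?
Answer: 25/1038636 ≈ 2.4070e-5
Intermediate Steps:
u(o) = 2*o*(1 + o) (u(o) = (1 + o)*(2*o) = 2*o*(1 + o))
z(V) = (-389 + V)*(-104 + V)
1/z(-66*m(u(5))) = 1/(40456 + (-132/(2*5*(1 + 5)))² - (-32538)*2/((2*5*(1 + 5)))) = 1/(40456 + (-132/(2*5*6))² - (-32538)*2/((2*5*6))) = 1/(40456 + (-132/60)² - (-32538)*2/60) = 1/(40456 + (-132/60)² - (-32538)*2*(1/60)) = 1/(40456 + (-66*1/30)² - (-32538)/30) = 1/(40456 + (-11/5)² - 493*(-11/5)) = 1/(40456 + 121/25 + 5423/5) = 1/(1038636/25) = 25/1038636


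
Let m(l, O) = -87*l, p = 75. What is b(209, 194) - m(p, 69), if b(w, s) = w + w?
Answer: 6943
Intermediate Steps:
b(w, s) = 2*w
b(209, 194) - m(p, 69) = 2*209 - (-87)*75 = 418 - 1*(-6525) = 418 + 6525 = 6943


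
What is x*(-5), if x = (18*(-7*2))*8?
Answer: 10080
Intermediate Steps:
x = -2016 (x = (18*(-14))*8 = -252*8 = -2016)
x*(-5) = -2016*(-5) = 10080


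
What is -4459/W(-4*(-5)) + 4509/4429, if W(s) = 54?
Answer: -19505425/239166 ≈ -81.556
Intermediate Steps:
-4459/W(-4*(-5)) + 4509/4429 = -4459/54 + 4509/4429 = -19505425/239166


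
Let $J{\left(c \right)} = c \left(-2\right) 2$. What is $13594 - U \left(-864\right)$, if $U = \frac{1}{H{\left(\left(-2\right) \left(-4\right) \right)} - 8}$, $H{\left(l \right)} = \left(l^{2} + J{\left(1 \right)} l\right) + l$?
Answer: $13621$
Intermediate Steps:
$J{\left(c \right)} = - 4 c$ ($J{\left(c \right)} = - 2 c 2 = - 4 c$)
$H{\left(l \right)} = l^{2} - 3 l$ ($H{\left(l \right)} = \left(l^{2} + \left(-4\right) 1 l\right) + l = \left(l^{2} - 4 l\right) + l = l^{2} - 3 l$)
$U = \frac{1}{32}$ ($U = \frac{1}{\left(-2\right) \left(-4\right) \left(-3 - -8\right) - 8} = \frac{1}{8 \left(-3 + 8\right) - 8} = \frac{1}{8 \cdot 5 - 8} = \frac{1}{40 - 8} = \frac{1}{32} \approx 0.03125$)
$13594 - U \left(-864\right) = 13594 - \frac{1}{32} \left(-864\right) = 13594 - -27 = 13594 + 27 = 13621$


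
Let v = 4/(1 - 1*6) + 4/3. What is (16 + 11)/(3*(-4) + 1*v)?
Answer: -405/172 ≈ -2.3547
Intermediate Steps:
v = 8/15 (v = 4/(1 - 6) + 4*(⅓) = 4/(-5) + 4/3 = 4*(-⅕) + 4/3 = -⅘ + 4/3 = 8/15 ≈ 0.53333)
(16 + 11)/(3*(-4) + 1*v) = (16 + 11)/(3*(-4) + 1*(8/15)) = 27/(-12 + 8/15) = 27/(-172/15) = -15/172*27 = -405/172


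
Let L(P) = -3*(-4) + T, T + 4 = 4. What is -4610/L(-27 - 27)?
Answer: -2305/6 ≈ -384.17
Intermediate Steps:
T = 0 (T = -4 + 4 = 0)
L(P) = 12 (L(P) = -3*(-4) + 0 = 12 + 0 = 12)
-4610/L(-27 - 27) = -4610/12 = -4610*1/12 = -2305/6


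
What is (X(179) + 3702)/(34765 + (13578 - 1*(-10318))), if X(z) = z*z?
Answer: 35743/58661 ≈ 0.60931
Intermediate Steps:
X(z) = z²
(X(179) + 3702)/(34765 + (13578 - 1*(-10318))) = (179² + 3702)/(34765 + (13578 - 1*(-10318))) = (32041 + 3702)/(34765 + (13578 + 10318)) = 35743/(34765 + 23896) = 35743/58661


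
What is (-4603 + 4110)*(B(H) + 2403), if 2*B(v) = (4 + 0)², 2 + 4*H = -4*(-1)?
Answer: -1188623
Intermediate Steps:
H = ½ (H = -½ + (-4*(-1))/4 = -½ + (¼)*4 = -½ + 1 = ½ ≈ 0.50000)
B(v) = 8 (B(v) = (4 + 0)²/2 = (½)*4² = (½)*16 = 8)
(-4603 + 4110)*(B(H) + 2403) = (-4603 + 4110)*(8 + 2403) = -493*2411 = -1188623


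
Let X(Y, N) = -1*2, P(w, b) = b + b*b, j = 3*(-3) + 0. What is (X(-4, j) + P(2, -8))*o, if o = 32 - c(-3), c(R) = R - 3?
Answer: 2052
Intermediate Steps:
j = -9 (j = -9 + 0 = -9)
P(w, b) = b + b²
c(R) = -3 + R
X(Y, N) = -2
o = 38 (o = 32 - (-3 - 3) = 32 - 1*(-6) = 32 + 6 = 38)
(X(-4, j) + P(2, -8))*o = (-2 - 8*(1 - 8))*38 = (-2 - 8*(-7))*38 = (-2 + 56)*38 = 54*38 = 2052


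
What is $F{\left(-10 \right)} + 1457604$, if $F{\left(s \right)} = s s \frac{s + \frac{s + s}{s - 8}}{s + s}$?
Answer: $\frac{13118836}{9} \approx 1.4576 \cdot 10^{6}$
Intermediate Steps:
$F{\left(s \right)} = \frac{s \left(s + \frac{2 s}{-8 + s}\right)}{2}$ ($F{\left(s \right)} = s^{2} \frac{s + \frac{2 s}{-8 + s}}{2 s} = \frac{s \left(s + \frac{2 s}{-8 + s}\right)}{2}$)
$F{\left(-10 \right)} + 1457604 = \frac{\left(-10\right)^{2} \left(-6 - 10\right)}{2 \left(-8 - 10\right)} + 1457604 = \frac{1}{2} \cdot 100 \frac{1}{-18} \left(-16\right) + 1457604 = \frac{1}{2} \cdot 100 \left(- \frac{1}{18}\right) \left(-16\right) + 1457604 = \frac{400}{9} + 1457604 = \frac{13118836}{9}$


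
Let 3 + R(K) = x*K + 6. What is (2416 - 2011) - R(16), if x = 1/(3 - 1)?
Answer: 394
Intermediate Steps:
x = 1/2 ≈ 0.50000
R(K) = 3 + K/2 (R(K) = -3 + (K/2 + 6) = -3 + (6 + K/2) = 3 + K/2)
(2416 - 2011) - R(16) = (2416 - 2011) - (3 + (1/2)*16) = 405 - (3 + 8) = 405 - 1*11 = 405 - 11 = 394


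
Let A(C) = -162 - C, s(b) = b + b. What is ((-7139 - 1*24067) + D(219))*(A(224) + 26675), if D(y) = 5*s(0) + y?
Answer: -814617243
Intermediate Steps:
s(b) = 2*b
D(y) = y (D(y) = 5*(2*0) + y = 5*0 + y = 0 + y = y)
((-7139 - 1*24067) + D(219))*(A(224) + 26675) = ((-7139 - 1*24067) + 219)*((-162 - 1*224) + 26675) = ((-7139 - 24067) + 219)*((-162 - 224) + 26675) = (-31206 + 219)*(-386 + 26675) = -30987*26289 = -814617243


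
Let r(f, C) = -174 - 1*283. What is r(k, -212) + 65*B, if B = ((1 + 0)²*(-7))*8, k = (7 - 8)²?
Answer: -4097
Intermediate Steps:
k = 1 (k = (-1)² = 1)
B = -56 (B = (1²*(-7))*8 = (1*(-7))*8 = -7*8 = -56)
r(f, C) = -457 (r(f, C) = -174 - 283 = -457)
r(k, -212) + 65*B = -457 + 65*(-56) = -457 - 3640 = -4097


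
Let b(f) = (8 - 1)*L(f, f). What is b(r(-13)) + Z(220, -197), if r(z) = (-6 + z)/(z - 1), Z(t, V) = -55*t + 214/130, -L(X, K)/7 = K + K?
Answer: -795038/65 ≈ -12231.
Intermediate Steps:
L(X, K) = -14*K (L(X, K) = -7*(K + K) = -14*K)
Z(t, V) = 107/65 - 55*t (Z(t, V) = -55*t + 214*(1/130) = -55*t + 107/65 = 107/65 - 55*t)
r(z) = (-6 + z)/(-1 + z)
b(f) = -98*f (b(f) = (8 - 1)*(-14*f) = 7*(-14*f) = -98*f)
b(r(-13)) + Z(220, -197) = -98*(-6 - 13)/(-1 - 13) + (107/65 - 55*220) = -98*(-19)/(-14) + (107/65 - 12100) = -(-7)*(-19) - 786393/65 = -98*19/14 - 786393/65 = -133 - 786393/65 = -795038/65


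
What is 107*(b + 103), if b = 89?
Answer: 20544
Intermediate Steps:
107*(b + 103) = 107*(89 + 103) = 107*192 = 20544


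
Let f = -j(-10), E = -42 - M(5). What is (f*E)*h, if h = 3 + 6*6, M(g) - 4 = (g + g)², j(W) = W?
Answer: -56940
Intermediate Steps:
M(g) = 4 + 4*g² (M(g) = 4 + (g + g)² = 4 + (2*g)² = 4 + 4*g²)
E = -146 (E = -42 - (4 + 4*5²) = -42 - (4 + 4*25) = -42 - (4 + 100) = -42 - 1*104 = -42 - 104 = -146)
h = 39 (h = 3 + 36 = 39)
f = 10 (f = -1*(-10) = 10)
(f*E)*h = (10*(-146))*39 = -1460*39 = -56940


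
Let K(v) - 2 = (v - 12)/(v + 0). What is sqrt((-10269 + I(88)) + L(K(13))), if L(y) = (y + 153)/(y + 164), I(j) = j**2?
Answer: I*sqrt(11765381981)/2159 ≈ 50.24*I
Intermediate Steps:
K(v) = 2 + (-12 + v)/v (K(v) = 2 + (v - 12)/(v + 0) = 2 + (-12 + v)/v)
L(y) = (153 + y)/(164 + y)
sqrt((-10269 + I(88)) + L(K(13))) = sqrt((-10269 + 88**2) + (153 + (3 - 12/13))/(164 + (3 - 12/13))) = sqrt((-10269 + 7744) + (153 + (3 - 12*1/13))/(164 + (3 - 12*1/13))) = sqrt(-2525 + (153 + (3 - 12/13))/(164 + (3 - 12/13))) = sqrt(-2525 + (153 + 27/13)/(164 + 27/13)) = sqrt(-2525 + (2016/13)/(2159/13)) = sqrt(-2525 + (13/2159)*(2016/13)) = sqrt(-2525 + 2016/2159) = sqrt(-5449459/2159) = I*sqrt(11765381981)/2159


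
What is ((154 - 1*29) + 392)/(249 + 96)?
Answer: 517/345 ≈ 1.4986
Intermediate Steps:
((154 - 1*29) + 392)/(249 + 96) = ((154 - 29) + 392)/345 = (125 + 392)*(1/345) = 517*(1/345) = 517/345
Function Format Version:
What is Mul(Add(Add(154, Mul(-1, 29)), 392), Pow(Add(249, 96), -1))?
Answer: Rational(517, 345) ≈ 1.4986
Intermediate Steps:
Mul(Add(Add(154, Mul(-1, 29)), 392), Pow(Add(249, 96), -1)) = Mul(Add(Add(154, -29), 392), Pow(345, -1)) = Mul(Add(125, 392), Rational(1, 345)) = Mul(517, Rational(1, 345)) = Rational(517, 345)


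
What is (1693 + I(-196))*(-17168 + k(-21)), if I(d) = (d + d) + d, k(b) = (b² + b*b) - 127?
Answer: -18136365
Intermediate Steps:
k(b) = -127 + 2*b² (k(b) = (b² + b²) - 127 = 2*b² - 127 = -127 + 2*b²)
I(d) = 3*d (I(d) = 2*d + d = 3*d)
(1693 + I(-196))*(-17168 + k(-21)) = (1693 + 3*(-196))*(-17168 + (-127 + 2*(-21)²)) = (1693 - 588)*(-17168 + (-127 + 2*441)) = 1105*(-17168 + (-127 + 882)) = 1105*(-17168 + 755) = 1105*(-16413) = -18136365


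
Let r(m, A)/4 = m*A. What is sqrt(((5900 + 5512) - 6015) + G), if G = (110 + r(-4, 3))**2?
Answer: sqrt(9241) ≈ 96.130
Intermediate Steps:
r(m, A) = 4*A*m (r(m, A) = 4*(m*A) = 4*(A*m) = 4*A*m)
G = 3844 (G = (110 + 4*3*(-4))**2 = (110 - 48)**2 = 62**2 = 3844)
sqrt(((5900 + 5512) - 6015) + G) = sqrt(((5900 + 5512) - 6015) + 3844) = sqrt((11412 - 6015) + 3844) = sqrt(5397 + 3844) = sqrt(9241)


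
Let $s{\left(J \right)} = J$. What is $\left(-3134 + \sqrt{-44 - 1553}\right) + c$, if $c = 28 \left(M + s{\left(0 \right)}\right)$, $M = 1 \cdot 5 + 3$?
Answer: $-2910 + i \sqrt{1597} \approx -2910.0 + 39.962 i$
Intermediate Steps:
$M = 8$ ($M = 5 + 3 = 8$)
$c = 224$ ($c = 28 \left(8 + 0\right) = 28 \cdot 8 = 224$)
$\left(-3134 + \sqrt{-44 - 1553}\right) + c = \left(-3134 + \sqrt{-44 - 1553}\right) + 224 = \left(-3134 + \sqrt{-1597}\right) + 224 = \left(-3134 + i \sqrt{1597}\right) + 224 = -2910 + i \sqrt{1597}$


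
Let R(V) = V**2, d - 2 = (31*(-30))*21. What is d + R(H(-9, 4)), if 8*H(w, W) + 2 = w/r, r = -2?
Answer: -4999143/256 ≈ -19528.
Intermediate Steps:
H(w, W) = -1/4 - w/16 (H(w, W) = -1/4 + (w/(-2))/8 = -1/4 + (w*(-1/2))/8 = -1/4 + (-w/2)/8 = -1/4 - w/16)
d = -19528 (d = 2 + (31*(-30))*21 = 2 - 930*21 = 2 - 19530 = -19528)
d + R(H(-9, 4)) = -19528 + (-1/4 - 1/16*(-9))**2 = -19528 + (-1/4 + 9/16)**2 = -19528 + (5/16)**2 = -19528 + 25/256 = -4999143/256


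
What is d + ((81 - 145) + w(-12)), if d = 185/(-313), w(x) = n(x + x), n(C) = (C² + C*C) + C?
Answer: 332847/313 ≈ 1063.4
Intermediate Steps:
n(C) = C + 2*C² (n(C) = (C² + C²) + C = 2*C² + C = C + 2*C²)
w(x) = 2*x*(1 + 4*x) (w(x) = (x + x)*(1 + 2*(x + x)) = (2*x)*(1 + 2*(2*x)) = (2*x)*(1 + 4*x) = 2*x*(1 + 4*x))
d = -185/313 (d = 185*(-1/313) = -185/313 ≈ -0.59105)
d + ((81 - 145) + w(-12)) = -185/313 + ((81 - 145) + 2*(-12)*(1 + 4*(-12))) = -185/313 + (-64 + 2*(-12)*(1 - 48)) = -185/313 + (-64 + 2*(-12)*(-47)) = -185/313 + (-64 + 1128) = -185/313 + 1064 = 332847/313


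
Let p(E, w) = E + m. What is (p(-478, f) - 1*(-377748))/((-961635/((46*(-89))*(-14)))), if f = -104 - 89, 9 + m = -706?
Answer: -4316525276/192327 ≈ -22444.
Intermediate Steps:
m = -715 (m = -9 - 706 = -715)
f = -193
p(E, w) = -715 + E (p(E, w) = E - 715 = -715 + E)
(p(-478, f) - 1*(-377748))/((-961635/((46*(-89))*(-14)))) = ((-715 - 478) - 1*(-377748))/((-961635/((46*(-89))*(-14)))) = (-1193 + 377748)/((-961635/((-4094*(-14))))) = 376555/((-961635/57316)) = 376555/((-961635*1/57316)) = 376555/(-961635/57316) = 376555*(-57316/961635) = -4316525276/192327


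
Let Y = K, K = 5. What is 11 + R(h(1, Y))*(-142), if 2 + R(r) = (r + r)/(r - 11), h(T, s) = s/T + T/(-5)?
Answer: 15961/31 ≈ 514.87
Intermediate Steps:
Y = 5
h(T, s) = -T/5 + s/T (h(T, s) = s/T + T*(-⅕) = s/T - T/5 = -T/5 + s/T)
R(r) = -2 + 2*r/(-11 + r) (R(r) = -2 + (r + r)/(r - 11) = -2 + (2*r)/(-11 + r) = -2 + 2*r/(-11 + r))
11 + R(h(1, Y))*(-142) = 11 + (22/(-11 + (-⅕*1 + 5/1)))*(-142) = 11 + (22/(-11 + (-⅕ + 5*1)))*(-142) = 11 + (22/(-11 + (-⅕ + 5)))*(-142) = 11 + (22/(-11 + 24/5))*(-142) = 11 + (22/(-31/5))*(-142) = 11 + (22*(-5/31))*(-142) = 11 - 110/31*(-142) = 11 + 15620/31 = 15961/31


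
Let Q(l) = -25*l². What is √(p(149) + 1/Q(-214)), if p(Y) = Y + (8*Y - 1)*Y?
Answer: √203343399199/1070 ≈ 421.44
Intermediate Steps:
p(Y) = Y + Y*(-1 + 8*Y) (p(Y) = Y + (-1 + 8*Y)*Y = Y + Y*(-1 + 8*Y))
√(p(149) + 1/Q(-214)) = √(8*149² + 1/(-25*(-214)²)) = √(8*22201 + 1/(-25*45796)) = √(177608 + 1/(-1144900)) = √(177608 - 1/1144900) = √(203343399199/1144900) = √203343399199/1070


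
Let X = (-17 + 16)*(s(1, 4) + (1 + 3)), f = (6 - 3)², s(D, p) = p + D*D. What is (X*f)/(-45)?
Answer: 9/5 ≈ 1.8000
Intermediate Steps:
s(D, p) = p + D²
f = 9 (f = 3² = 9)
X = -9 (X = (-17 + 16)*((4 + 1²) + (1 + 3)) = -((4 + 1) + 4) = -(5 + 4) = -1*9 = -9)
(X*f)/(-45) = -9*9/(-45) = -81*(-1/45) = 9/5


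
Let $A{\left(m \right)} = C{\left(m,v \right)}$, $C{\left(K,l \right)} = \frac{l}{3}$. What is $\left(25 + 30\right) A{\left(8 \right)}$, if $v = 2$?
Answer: $\frac{110}{3} \approx 36.667$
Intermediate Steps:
$C{\left(K,l \right)} = \frac{l}{3}$ ($C{\left(K,l \right)} = l \frac{1}{3} = \frac{l}{3}$)
$A{\left(m \right)} = \frac{2}{3}$ ($A{\left(m \right)} = \frac{1}{3} \cdot 2 = \frac{2}{3}$)
$\left(25 + 30\right) A{\left(8 \right)} = \left(25 + 30\right) \frac{2}{3} = 55 \cdot \frac{2}{3} = \frac{110}{3}$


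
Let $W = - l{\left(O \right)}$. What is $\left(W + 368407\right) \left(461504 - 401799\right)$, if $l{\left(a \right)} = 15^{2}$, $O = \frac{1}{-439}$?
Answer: $21982306310$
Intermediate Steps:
$O = - \frac{1}{439} \approx -0.0022779$
$l{\left(a \right)} = 225$
$W = -225$ ($W = \left(-1\right) 225 = -225$)
$\left(W + 368407\right) \left(461504 - 401799\right) = \left(-225 + 368407\right) \left(461504 - 401799\right) = 368182 \cdot 59705 = 21982306310$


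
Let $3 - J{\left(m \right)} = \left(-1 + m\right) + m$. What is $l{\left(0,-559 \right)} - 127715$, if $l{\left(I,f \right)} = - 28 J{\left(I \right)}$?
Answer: $-127827$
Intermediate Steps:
$J{\left(m \right)} = 4 - 2 m$ ($J{\left(m \right)} = 3 - \left(\left(-1 + m\right) + m\right) = 3 - \left(-1 + 2 m\right) = 4 - 2 m$)
$l{\left(I,f \right)} = -112 + 56 I$ ($l{\left(I,f \right)} = - 28 \left(4 - 2 I\right) = -112 + 56 I$)
$l{\left(0,-559 \right)} - 127715 = \left(-112 + 56 \cdot 0\right) - 127715 = \left(-112 + 0\right) - 127715 = -112 - 127715 = -127827$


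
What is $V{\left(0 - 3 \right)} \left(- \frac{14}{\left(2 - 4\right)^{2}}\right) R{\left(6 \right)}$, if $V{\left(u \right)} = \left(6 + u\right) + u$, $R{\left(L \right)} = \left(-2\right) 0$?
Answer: $0$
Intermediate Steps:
$R{\left(L \right)} = 0$
$V{\left(u \right)} = 6 + 2 u$
$V{\left(0 - 3 \right)} \left(- \frac{14}{\left(2 - 4\right)^{2}}\right) R{\left(6 \right)} = \left(6 + 2 \left(0 - 3\right)\right) \left(- \frac{14}{\left(2 - 4\right)^{2}}\right) 0 = \left(6 + 2 \left(-3\right)\right) \left(- \frac{14}{\left(-2\right)^{2}}\right) 0 = \left(6 - 6\right) \left(- \frac{14}{4}\right) 0 = 0 \left(\left(-14\right) \frac{1}{4}\right) 0 = 0 \left(- \frac{7}{2}\right) 0 = 0 \cdot 0 = 0$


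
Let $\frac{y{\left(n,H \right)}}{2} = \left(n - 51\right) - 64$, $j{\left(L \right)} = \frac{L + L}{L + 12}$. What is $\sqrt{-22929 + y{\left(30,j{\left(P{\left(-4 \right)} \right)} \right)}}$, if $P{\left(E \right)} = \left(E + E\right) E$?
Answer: $i \sqrt{23099} \approx 151.98 i$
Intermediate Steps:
$P{\left(E \right)} = 2 E^{2}$ ($P{\left(E \right)} = 2 E E = 2 E^{2}$)
$j{\left(L \right)} = \frac{2 L}{12 + L}$
$y{\left(n,H \right)} = -230 + 2 n$ ($y{\left(n,H \right)} = 2 \left(\left(n - 51\right) - 64\right) = 2 \left(\left(-51 + n\right) - 64\right) = 2 \left(-115 + n\right) = -230 + 2 n$)
$\sqrt{-22929 + y{\left(30,j{\left(P{\left(-4 \right)} \right)} \right)}} = \sqrt{-22929 + \left(-230 + 2 \cdot 30\right)} = \sqrt{-22929 + \left(-230 + 60\right)} = \sqrt{-22929 - 170} = \sqrt{-23099} = i \sqrt{23099}$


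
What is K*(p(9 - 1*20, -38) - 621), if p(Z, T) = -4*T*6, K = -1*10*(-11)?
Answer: 32010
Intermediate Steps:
K = 110 (K = -10*(-11) = 110)
p(Z, T) = -24*T
K*(p(9 - 1*20, -38) - 621) = 110*(-24*(-38) - 621) = 110*(912 - 621) = 110*291 = 32010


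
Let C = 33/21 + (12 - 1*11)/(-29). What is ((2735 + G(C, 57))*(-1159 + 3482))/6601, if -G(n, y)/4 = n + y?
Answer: 51274973/58261 ≈ 880.09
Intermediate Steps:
C = 312/203 (C = 33*(1/21) + (12 - 11)*(-1/29) = 11/7 + 1*(-1/29) = 11/7 - 1/29 = 312/203 ≈ 1.5369)
G(n, y) = -4*n - 4*y (G(n, y) = -4*(n + y) = -4*n - 4*y)
((2735 + G(C, 57))*(-1159 + 3482))/6601 = ((2735 + (-4*312/203 - 4*57))*(-1159 + 3482))/6601 = ((2735 + (-1248/203 - 228))*2323)*(1/6601) = ((2735 - 47532/203)*2323)*(1/6601) = ((507673/203)*2323)*(1/6601) = (1179324379/203)*(1/6601) = 51274973/58261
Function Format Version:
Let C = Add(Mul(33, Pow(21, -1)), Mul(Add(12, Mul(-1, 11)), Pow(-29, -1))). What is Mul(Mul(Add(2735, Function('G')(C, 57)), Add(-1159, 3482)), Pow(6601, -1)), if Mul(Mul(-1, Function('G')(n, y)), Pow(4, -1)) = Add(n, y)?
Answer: Rational(51274973, 58261) ≈ 880.09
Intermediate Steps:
C = Rational(312, 203) (C = Add(Mul(33, Rational(1, 21)), Mul(Add(12, -11), Rational(-1, 29))) = Add(Rational(11, 7), Mul(1, Rational(-1, 29))) = Add(Rational(11, 7), Rational(-1, 29)) = Rational(312, 203) ≈ 1.5369)
Function('G')(n, y) = Add(Mul(-4, n), Mul(-4, y)) (Function('G')(n, y) = Mul(-4, Add(n, y)) = Add(Mul(-4, n), Mul(-4, y)))
Mul(Mul(Add(2735, Function('G')(C, 57)), Add(-1159, 3482)), Pow(6601, -1)) = Mul(Mul(Add(2735, Add(Mul(-4, Rational(312, 203)), Mul(-4, 57))), Add(-1159, 3482)), Pow(6601, -1)) = Mul(Mul(Add(2735, Add(Rational(-1248, 203), -228)), 2323), Rational(1, 6601)) = Mul(Mul(Add(2735, Rational(-47532, 203)), 2323), Rational(1, 6601)) = Mul(Mul(Rational(507673, 203), 2323), Rational(1, 6601)) = Mul(Rational(1179324379, 203), Rational(1, 6601)) = Rational(51274973, 58261)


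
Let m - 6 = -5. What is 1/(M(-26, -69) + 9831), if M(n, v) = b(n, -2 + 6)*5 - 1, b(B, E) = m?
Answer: 1/9835 ≈ 0.00010168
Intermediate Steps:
m = 1 (m = 6 - 5 = 1)
b(B, E) = 1
M(n, v) = 4 (M(n, v) = 1*5 - 1 = 5 - 1 = 4)
1/(M(-26, -69) + 9831) = 1/(4 + 9831) = 1/9835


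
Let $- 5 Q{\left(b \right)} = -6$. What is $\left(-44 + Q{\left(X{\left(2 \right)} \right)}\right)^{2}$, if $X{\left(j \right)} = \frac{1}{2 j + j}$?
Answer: $\frac{45796}{25} \approx 1831.8$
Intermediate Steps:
$X{\left(j \right)} = \frac{1}{3 j}$
$Q{\left(b \right)} = \frac{6}{5}$ ($Q{\left(b \right)} = \left(- \frac{1}{5}\right) \left(-6\right) = \frac{6}{5}$)
$\left(-44 + Q{\left(X{\left(2 \right)} \right)}\right)^{2} = \left(-44 + \frac{6}{5}\right)^{2} = \left(- \frac{214}{5}\right)^{2} = \frac{45796}{25}$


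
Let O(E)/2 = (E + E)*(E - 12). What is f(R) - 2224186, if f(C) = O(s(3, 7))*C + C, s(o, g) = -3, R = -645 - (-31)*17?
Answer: -2245544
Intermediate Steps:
R = -118 (R = -645 - 1*(-527) = -645 + 527 = -118)
O(E) = 4*E*(-12 + E) (O(E) = 2*((E + E)*(E - 12)) = 2*((2*E)*(-12 + E)) = 2*(2*E*(-12 + E)) = 4*E*(-12 + E))
f(C) = 181*C (f(C) = (4*(-3)*(-12 - 3))*C + C = (4*(-3)*(-15))*C + C = 180*C + C = 181*C)
f(R) - 2224186 = 181*(-118) - 2224186 = -21358 - 2224186 = -2245544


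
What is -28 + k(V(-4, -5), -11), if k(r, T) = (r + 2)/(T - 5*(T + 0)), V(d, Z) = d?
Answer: -617/22 ≈ -28.045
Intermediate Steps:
k(r, T) = -(2 + r)/(4*T) (k(r, T) = (2 + r)/(T - 5*T) = (2 + r)/((-4*T)) = (2 + r)*(-1/(4*T)) = -(2 + r)/(4*T))
-28 + k(V(-4, -5), -11) = -28 + (¼)*(-2 - 1*(-4))/(-11) = -28 + (¼)*(-1/11)*(-2 + 4) = -28 + (¼)*(-1/11)*2 = -28 - 1/22 = -617/22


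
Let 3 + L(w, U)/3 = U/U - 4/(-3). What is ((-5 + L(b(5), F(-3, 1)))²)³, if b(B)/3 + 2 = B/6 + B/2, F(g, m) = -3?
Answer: 117649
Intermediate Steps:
b(B) = -6 + 2*B (b(B) = -6 + 3*(B/6 + B/2) = -6 + 3*(2*B/3) = -6 + 2*B)
L(w, U) = -2 (L(w, U) = -9 + 3*(U/U - 4/(-3)) = -9 + 3*(1 - 4*(-⅓)) = -9 + 3*(1 + 4/3) = -9 + 3*(7/3) = -9 + 7 = -2)
((-5 + L(b(5), F(-3, 1)))²)³ = ((-5 - 2)²)³ = ((-7)²)³ = 49³ = 117649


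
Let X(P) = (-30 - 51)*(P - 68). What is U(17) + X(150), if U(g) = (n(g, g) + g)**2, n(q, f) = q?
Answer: -5486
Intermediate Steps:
X(P) = 5508 - 81*P (X(P) = -81*(-68 + P) = 5508 - 81*P)
U(g) = 4*g**2 (U(g) = (g + g)**2 = (2*g)**2 = 4*g**2)
U(17) + X(150) = 4*17**2 + (5508 - 81*150) = 4*289 + (5508 - 12150) = 1156 - 6642 = -5486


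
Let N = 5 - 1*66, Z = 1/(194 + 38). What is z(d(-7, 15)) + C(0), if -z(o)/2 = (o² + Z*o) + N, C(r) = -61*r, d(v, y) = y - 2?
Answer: -25069/116 ≈ -216.11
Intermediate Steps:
d(v, y) = -2 + y
Z = 1/232 ≈ 0.0043103
N = -61 (N = 5 - 66 = -61)
z(o) = 122 - 2*o² - o/116 (z(o) = -2*((o² + o/232) - 61) = -2*(-61 + o² + o/232) = 122 - 2*o² - o/116)
z(d(-7, 15)) + C(0) = (122 - 2*(-2 + 15)² - (-2 + 15)/116) - 61*0 = (122 - 2*13² - 1/116*13) + 0 = (122 - 2*169 - 13/116) + 0 = (122 - 338 - 13/116) + 0 = -25069/116 + 0 = -25069/116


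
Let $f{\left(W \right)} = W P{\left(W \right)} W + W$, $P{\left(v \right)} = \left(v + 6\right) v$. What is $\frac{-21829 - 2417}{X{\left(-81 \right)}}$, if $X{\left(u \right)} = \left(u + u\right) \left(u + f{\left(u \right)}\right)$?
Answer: $\frac{449}{119573739} \approx 3.755 \cdot 10^{-6}$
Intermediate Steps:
$P{\left(v \right)} = v \left(6 + v\right)$ ($P{\left(v \right)} = \left(6 + v\right) v = v \left(6 + v\right)$)
$f{\left(W \right)} = W + W^{3} \left(6 + W\right)$ ($f{\left(W \right)} = W W \left(6 + W\right) W + W = W^{2} \left(6 + W\right) W + W = W^{3} \left(6 + W\right) + W = W + W^{3} \left(6 + W\right)$)
$X{\left(u \right)} = 2 u \left(u + u \left(1 + u^{2} \left(6 + u\right)\right)\right)$ ($X{\left(u \right)} = \left(u + u\right) \left(u + u \left(1 + u^{2} \left(6 + u\right)\right)\right) = 2 u \left(u + u \left(1 + u^{2} \left(6 + u\right)\right)\right)$)
$\frac{-21829 - 2417}{X{\left(-81 \right)}} = \frac{-21829 - 2417}{2 \left(-81\right)^{2} \left(2 + \left(-81\right)^{2} \left(6 - 81\right)\right)} = - \frac{24246}{2 \cdot 6561 \left(2 + 6561 \left(-75\right)\right)} = - \frac{24246}{2 \cdot 6561 \left(2 - 492075\right)} = - \frac{24246}{2 \cdot 6561 \left(-492073\right)} = - \frac{24246}{-6456981906} = \left(-24246\right) \left(- \frac{1}{6456981906}\right) = \frac{449}{119573739}$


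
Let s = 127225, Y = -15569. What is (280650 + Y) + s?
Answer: 392306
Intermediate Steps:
(280650 + Y) + s = (280650 - 15569) + 127225 = 265081 + 127225 = 392306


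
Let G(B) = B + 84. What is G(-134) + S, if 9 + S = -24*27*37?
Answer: -24035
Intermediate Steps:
G(B) = 84 + B
S = -23985 (S = -9 - 24*27*37 = -9 - 648*37 = -9 - 23976 = -23985)
G(-134) + S = (84 - 134) - 23985 = -50 - 23985 = -24035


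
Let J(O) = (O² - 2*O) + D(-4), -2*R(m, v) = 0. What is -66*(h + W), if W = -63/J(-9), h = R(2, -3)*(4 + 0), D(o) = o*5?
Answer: 4158/79 ≈ 52.633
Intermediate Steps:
R(m, v) = 0 (R(m, v) = -½*0 = 0)
D(o) = 5*o
h = 0 (h = 0*(4 + 0) = 0*4 = 0)
J(O) = -20 + O² - 2*O (J(O) = (O² - 2*O) + 5*(-4) = (O² - 2*O) - 20 = -20 + O² - 2*O)
W = -63/79 (W = -63/(-20 + (-9)² - 2*(-9)) = -63/(-20 + 81 + 18) = -63/79 ≈ -0.79747)
-66*(h + W) = -66*(0 - 63/79) = -66*(-63/79) = 4158/79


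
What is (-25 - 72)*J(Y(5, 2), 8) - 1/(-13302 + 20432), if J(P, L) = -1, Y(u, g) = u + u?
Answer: 691609/7130 ≈ 97.000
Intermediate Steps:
Y(u, g) = 2*u
(-25 - 72)*J(Y(5, 2), 8) - 1/(-13302 + 20432) = (-25 - 72)*(-1) - 1/(-13302 + 20432) = -97*(-1) - 1/7130 = 97 - 1*1/7130 = 97 - 1/7130 = 691609/7130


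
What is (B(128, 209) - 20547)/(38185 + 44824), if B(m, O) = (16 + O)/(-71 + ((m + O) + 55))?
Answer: -2198454/8881963 ≈ -0.24752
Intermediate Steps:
B(m, O) = (16 + O)/(-16 + O + m) (B(m, O) = (16 + O)/(-71 + ((O + m) + 55)) = (16 + O)/(-71 + (55 + O + m)) = (16 + O)/(-16 + O + m))
(B(128, 209) - 20547)/(38185 + 44824) = ((16 + 209)/(-16 + 209 + 128) - 20547)/(38185 + 44824) = (225/321 - 20547)/83009 = ((1/321)*225 - 20547)*(1/83009) = (75/107 - 20547)*(1/83009) = -2198454/107*1/83009 = -2198454/8881963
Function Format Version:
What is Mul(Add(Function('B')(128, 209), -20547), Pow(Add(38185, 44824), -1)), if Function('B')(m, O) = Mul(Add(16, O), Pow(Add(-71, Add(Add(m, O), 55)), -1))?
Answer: Rational(-2198454, 8881963) ≈ -0.24752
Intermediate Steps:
Function('B')(m, O) = Mul(Pow(Add(-16, O, m), -1), Add(16, O)) (Function('B')(m, O) = Mul(Add(16, O), Pow(Add(-71, Add(Add(O, m), 55)), -1)) = Mul(Add(16, O), Pow(Add(-71, Add(55, O, m)), -1)) = Mul(Add(16, O), Pow(Add(-16, O, m), -1)) = Mul(Pow(Add(-16, O, m), -1), Add(16, O)))
Mul(Add(Function('B')(128, 209), -20547), Pow(Add(38185, 44824), -1)) = Mul(Add(Mul(Pow(Add(-16, 209, 128), -1), Add(16, 209)), -20547), Pow(Add(38185, 44824), -1)) = Mul(Add(Mul(Pow(321, -1), 225), -20547), Pow(83009, -1)) = Mul(Add(Mul(Rational(1, 321), 225), -20547), Rational(1, 83009)) = Mul(Add(Rational(75, 107), -20547), Rational(1, 83009)) = Mul(Rational(-2198454, 107), Rational(1, 83009)) = Rational(-2198454, 8881963)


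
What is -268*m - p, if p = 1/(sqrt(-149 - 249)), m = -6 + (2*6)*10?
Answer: -30552 + I*sqrt(398)/398 ≈ -30552.0 + 0.050125*I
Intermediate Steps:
m = 114 (m = -6 + 12*10 = -6 + 120 = 114)
p = -I*sqrt(398)/398 (p = 1/(sqrt(-398)) = 1/(I*sqrt(398)) = -I*sqrt(398)/398 ≈ -0.050125*I)
-268*m - p = -268*114 - (-1)*I*sqrt(398)/398 = -30552 + I*sqrt(398)/398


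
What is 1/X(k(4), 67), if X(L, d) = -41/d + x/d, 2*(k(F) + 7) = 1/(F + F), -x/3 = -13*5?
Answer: 67/154 ≈ 0.43506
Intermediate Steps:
x = 195 (x = -(-39)*5 = -3*(-65) = 195)
k(F) = -7 + 1/(4*F) (k(F) = -7 + 1/(2*(F + F)) = -7 + 1/(2*((2*F))) = -7 + (1/(2*F))/2 = -7 + 1/(4*F))
X(L, d) = 154/d (X(L, d) = -41/d + 195/d = 154/d)
1/X(k(4), 67) = 1/(154/67) = 67/154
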